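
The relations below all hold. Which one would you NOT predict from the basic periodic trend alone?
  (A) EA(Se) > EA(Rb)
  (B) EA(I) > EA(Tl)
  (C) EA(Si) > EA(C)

(C)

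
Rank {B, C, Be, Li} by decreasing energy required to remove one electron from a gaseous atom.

C, Be, B, Li

First ionization energy rises across a period (greater Z_eff holds electrons more tightly) and falls down a group (valence electrons are farther from the nucleus).
All lie in period 2; the across-period trend (first ionization energy increases left to right) applies, with the exception below.
Note the exception: Be has a higher first ionization energy than B, contrary to the simple trend — removing B's lone 2p electron is easier than breaking Be's filled 2s².
Tabulated first ionization energy (kJ/mol): Li 520, Be 900, B 801, C 1086.
So from highest to lowest: C > Be > B > Li.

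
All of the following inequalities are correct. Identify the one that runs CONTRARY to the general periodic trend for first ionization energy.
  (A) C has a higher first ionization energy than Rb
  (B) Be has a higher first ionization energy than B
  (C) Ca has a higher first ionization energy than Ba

The general trend: first ionization energy increases across a period and decreases down a group.
(A) C (period 2, group 14) vs Rb (period 5, group 1): the stated order agrees with the simple trend.
(B) Be (period 2, group 2) vs B (period 2, group 13): the stated order contradicts the simple trend.
(C) Ca (period 4, group 2) vs Ba (period 6, group 2): the stated order agrees with the simple trend.
The exception is (B): removing B's lone 2p electron is easier than breaking Be's filled 2s².

(B)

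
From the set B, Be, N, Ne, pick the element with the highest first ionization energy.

Ne

Be is in period 2, group 2; B is in period 2, group 13; N is in period 2, group 15; Ne is in period 2, group 18.
IE₁ increases left→right with effective nuclear charge and decreases top→bottom as the valence shell moves farther out.
All lie in period 2; the across-period trend (first ionization energy increases left to right) applies, with the exception below.
Note the exception: Be has a higher first ionization energy than B, contrary to the simple trend — removing B's lone 2p electron is easier than breaking Be's filled 2s².
Tabulated first ionization energy (kJ/mol): Be 900, B 801, N 1402, Ne 2081.
The highest first ionization energy among these belongs to Ne.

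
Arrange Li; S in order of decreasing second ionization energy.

IE_2 is the cost of taking one more electron from the +1 cation: Li⁺ is the bare [He] core; S⁺ still has 5 valence electrons.
Core electrons are held far more tightly than valence electrons, so Li tops the IE_2 order.
Approximate IE_2 values (kJ/mol): Li 7298, S 2252.
Hence IE_2: S < Li.

Li > S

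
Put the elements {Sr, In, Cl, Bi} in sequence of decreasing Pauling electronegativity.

Cl, Bi, In, Sr

Electronegativity increases across a period and decreases down a group, tracking effective nuclear charge and atomic size.
Here both period and group differ, so the two effects have to be weighed against each other.
In > Sr: both are in period 5; the period trend gives In the larger value.
Bi > In: period and group pull opposite ways; the across-period shift dominates (2.02 vs 1.78).
Cl > Bi: relative to Bi, both the across-period and down-group shifts push Cl's electronegativity up.
Approximate values (Pauling): Cl 3.16, Sr 0.95, In 1.78, Bi 2.02.
So from highest to lowest: Cl > Bi > In > Sr.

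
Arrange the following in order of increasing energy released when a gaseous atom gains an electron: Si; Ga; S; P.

Adding an electron releases more energy for atoms nearer the top right (short of the noble gases).
Neither a single period nor a single group — weigh both effects.
P > Ga: relative to Ga, both the across-period and down-group shifts push P's electron affinity up.
Si > P: this pair runs against the simple trend — see the exception note.
S > Si: both are in period 3; the period trend gives S the larger value.
Note the exception: Si has a higher electron affinity than P, contrary to the simple trend — adding an electron to P's half-filled 3p³ is unfavourable, so Si (3p²) has the more exothermic EA.
Approximate values (kJ/mol): Si 134, P 72, S 200, Ga 29.
So from lowest to highest: Ga < P < Si < S.

Ga < P < Si < S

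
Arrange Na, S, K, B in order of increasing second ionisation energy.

Consider each +1 ion: Na⁺ is the bare [Ne] core; S⁺ still has 5 valence electrons; K⁺ is the bare [Ar] core; B⁺ still has 2 valence electrons.
Breaking into a closed-shell core is much more expensive than removing a leftover valence electron — K and Na have the largest IE_2 here.
Valence configurations: S⁺ [Ne]3s²3p³, B⁺ [He]2s².
Tabulated IE_2 (kJ/mol): Na 4562, S 2252, K 3052, B 2427.
Putting it together, IE_2: S < B < K < Na.

S < B < K < Na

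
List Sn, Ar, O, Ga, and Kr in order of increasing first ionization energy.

Ga < Sn < O < Kr < Ar

O is in period 2, group 16; Ar is in period 3, group 18; Ga is in period 4, group 13; Kr is in period 4, group 18; Sn is in period 5, group 14.
IE₁ increases left→right with effective nuclear charge and decreases top→bottom as the valence shell moves farther out.
Here both period and group differ, so the two effects have to be weighed against each other.
Sn > Ga: the two effects oppose for this pair; the across-period effect wins (709 vs 579 kJ/mol).
O > Sn: relative to Sn, both the across-period and down-group shifts push O's first ionization energy up.
Kr > O: period and group pull opposite ways; the across-period shift dominates (1351 vs 1314 kJ/mol).
Ar > Kr: Ar sits above Kr in group 18, so the down-group effect alone puts Ar higher.
For reference (kJ/mol): O 1314, Ar 1521, Ga 579, Kr 1351, Sn 709.
So from lowest to highest: Ga < Sn < O < Kr < Ar.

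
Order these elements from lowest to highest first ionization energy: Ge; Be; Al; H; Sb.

Al < Ge < Sb < Be < H

H is in period 1, group 1; Be is in period 2, group 2; Al is in period 3, group 13; Ge is in period 4, group 14; Sb is in period 5, group 15.
First ionization energy rises across a period (greater Z_eff holds electrons more tightly) and falls down a group (valence electrons are farther from the nucleus).
A diagonal step moves right (one effect) and down (the opposite effect) at once.
Ge > Al: the two effects oppose for this pair; the across-period effect wins (762 vs 578 kJ/mol).
Sb > Ge: period and group pull opposite ways; the across-period shift dominates (831 vs 762 kJ/mol).
Be > Sb: the two effects oppose for this pair; the down-group effect wins (900 vs 831 kJ/mol).
H > Be: period and group pull opposite ways; the down-group shift dominates (1312 vs 900 kJ/mol).
For reference (kJ/mol): H 1312, Be 900, Al 578, Ge 762, Sb 831.
So from lowest to highest: Al < Ge < Sb < Be < H.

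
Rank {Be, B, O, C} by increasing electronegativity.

Be < B < C < O

Be is in period 2, group 2; B is in period 2, group 13; C is in period 2, group 14; O is in period 2, group 16.
Atoms toward the upper right of the periodic table pull bonding electrons most strongly.
All lie in period 2, so electronegativity increases left to right.
So from lowest to highest: Be < B < C < O.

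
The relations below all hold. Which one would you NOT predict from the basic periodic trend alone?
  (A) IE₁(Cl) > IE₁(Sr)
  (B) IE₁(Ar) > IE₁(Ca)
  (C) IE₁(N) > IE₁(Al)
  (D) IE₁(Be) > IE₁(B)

The general trend: first ionisation energy increases across a period and decreases down a group.
(A) Cl (period 3, group 17) vs Sr (period 5, group 2): the stated order agrees with the simple trend.
(B) Ar (period 3, group 18) vs Ca (period 4, group 2): the stated order agrees with the simple trend.
(C) N (period 2, group 15) vs Al (period 3, group 13): the stated order agrees with the simple trend.
(D) Be (period 2, group 2) vs B (period 2, group 13): the stated order contradicts the simple trend.
The exception is (D): removing B's lone 2p electron is easier than breaking Be's filled 2s².

(D)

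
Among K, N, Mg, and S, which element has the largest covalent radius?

K

N is in period 2, group 15; Mg is in period 3, group 2; S is in period 3, group 16; K is in period 4, group 1.
Across a period the added protons contract the valence shell; down a group each new principal shell makes the atom larger.
Neither a single period nor a single group — weigh both effects.
S > N: the two effects oppose for this pair; the down-group effect wins (103 vs 71 pm).
Mg > S: both are in period 3; the period trend gives Mg the larger value.
K > Mg: relative to Mg, both the across-period and down-group shifts push K's atomic radius up.
For reference (pm): N 71, Mg 139, S 103, K 196.
The largest covalent radius among these belongs to K.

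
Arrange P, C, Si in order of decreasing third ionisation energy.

C, Si, P

IE_3 is the cost of taking one more electron from the +2 cation: P²⁺ still has 3 valence electrons; C²⁺ still has 2 valence electrons; Si²⁺ still has 2 valence electrons.
All are still removing valence electrons, so compare the +2 ions as you would atoms: IE_3 generally rises across a period (higher Z_eff) and falls down a group (larger shell), subject to the usual subshell exceptions.
Valence configurations: P²⁺ [Ne]3s²3p¹, C²⁺ [He]2s², Si²⁺ [Ne]3s².
P²⁺ loses a lone 3p electron whereas Si²⁺ must break into a filled 3s² pair, so IE_3(Si) > IE_3(P) even though P has the higher nuclear charge.
Approximate IE_3 values (kJ/mol): P 2914, C 4620, Si 3232.
Overall IE_3 order: P < Si < C.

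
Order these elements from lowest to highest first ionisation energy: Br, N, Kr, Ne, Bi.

Bi < Br < Kr < N < Ne

N is in period 2, group 15; Ne is in period 2, group 18; Br is in period 4, group 17; Kr is in period 4, group 18; Bi is in period 6, group 15.
Across a period the outer electron is held more tightly (higher IE₁); down a group it sits in a higher shell, more shielded, and comes off more easily.
These span different periods and groups, so the two trends combine.
Br > Bi: both effects reinforce here, so Br is clearly the higher of the two.
Kr > Br: Kr lies to the right of Br in period 4, so the across-period effect alone puts Kr higher.
N > Kr: the two effects oppose for this pair; the down-group effect wins (1402 vs 1351 kJ/mol).
Ne > N: Ne lies to the right of N in period 2, so the across-period effect alone puts Ne higher.
For reference (kJ/mol): N 1402, Ne 2081, Br 1140, Kr 1351, Bi 703.
So from lowest to highest: Bi < Br < Kr < N < Ne.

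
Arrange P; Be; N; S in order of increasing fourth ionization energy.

S < P < N < Be

After 3 electrons have been removed, what remains? P³⁺ still has 2 valence electrons; Be³⁺ is already 1 electron into the core; N³⁺ still has 2 valence electrons; S³⁺ still has 3 valence electrons.
Pulling an electron out of a noble-gas core costs far more than removing a remaining valence electron, so Be sits at the high end of IE_4.
Valence configurations: P³⁺ [Ne]3s², N³⁺ [He]2s², S³⁺ [Ne]3s²3p¹.
S³⁺ loses a lone 3p electron whereas P³⁺ must break into a filled 3s² pair, so IE_4(P) > IE_4(S) even though S has the higher nuclear charge.
Approximate IE_4 values (kJ/mol): P 4964, Be 21007, N 7475, S 4556.
Putting it together, IE_4: S < P < N < Be.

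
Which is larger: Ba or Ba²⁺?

Ba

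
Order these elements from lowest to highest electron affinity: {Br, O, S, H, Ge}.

H < Ge < O < S < Br

H is in period 1, group 1; O is in period 2, group 16; S is in period 3, group 16; Ge is in period 4, group 14; Br is in period 4, group 17.
EA tends to increase across a period and decrease down a group, though the pattern is less regular than for IE or radius.
Here both period and group differ, so the two effects have to be weighed against each other.
Ge > H: the two effects oppose for this pair; the across-period effect wins (119 vs 73 kJ/mol).
O > Ge: both effects reinforce here, so O is clearly the higher of the two.
S > O: this pair runs against the simple trend — see the exception note.
Br > S: the two effects oppose for this pair; the across-period effect wins (325 vs 200 kJ/mol).
Note the exception: S has a higher electron affinity than O, contrary to the simple trend — the compact 2p subshell of O repels the added electron more than S's larger 3p does.
Tabulated electron affinity (kJ/mol): H 73, O 141, S 200, Ge 119, Br 325.
So from lowest to highest: H < Ge < O < S < Br.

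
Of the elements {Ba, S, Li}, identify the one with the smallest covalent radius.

S

Li is in period 2, group 1; S is in period 3, group 16; Ba is in period 6, group 2.
Radius decreases left→right (rising Z_eff, same n) and increases top→bottom (higher n).
These span different periods and groups, so the two trends combine.
Li > S: the two effects oppose for this pair; the across-period effect wins (133 vs 103 pm).
Ba > Li: the two effects oppose for this pair; the down-group effect wins (196 vs 133 pm).
Tabulated atomic radius (pm): Li 133, S 103, Ba 196.
The smallest covalent radius among these belongs to S.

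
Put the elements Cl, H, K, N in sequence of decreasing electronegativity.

Cl, N, H, K

H is in period 1, group 1; N is in period 2, group 15; Cl is in period 3, group 17; K is in period 4, group 1.
Electronegativity increases across a period and decreases down a group, tracking effective nuclear charge and atomic size.
Here both period and group differ, so the two effects have to be weighed against each other.
H > K: they share group 1; the group trend gives H the larger value.
N > H: period and group pull opposite ways; the across-period shift dominates (3.04 vs 2.20).
Cl > N: period and group pull opposite ways; the across-period shift dominates (3.16 vs 3.04).
Tabulated electronegativity (Pauling): H 2.20, N 3.04, Cl 3.16, K 0.82.
So from highest to lowest: Cl > N > H > K.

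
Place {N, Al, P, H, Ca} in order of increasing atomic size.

H, N, P, Al, Ca

H is in period 1, group 1; N is in period 2, group 15; Al is in period 3, group 13; P is in period 3, group 15; Ca is in period 4, group 2.
Radius decreases left→right (rising Z_eff, same n) and increases top→bottom (higher n).
Here both period and group differ, so the two effects have to be weighed against each other.
N > H: the two effects oppose for this pair; the down-group effect wins (71 vs 32 pm).
P > N: P sits below N in group 15, so the down-group effect alone puts P larger.
Al > P: both are in period 3; the period trend gives Al the larger value.
Ca > Al: both effects reinforce here, so Ca is clearly the larger of the two.
For reference (pm): H 32, N 71, Al 126, P 111, Ca 171.
So from smallest to largest: H < N < P < Al < Ca.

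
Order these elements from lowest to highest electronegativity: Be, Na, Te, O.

Na, Be, Te, O

Electronegativity increases across a period and decreases down a group, tracking effective nuclear charge and atomic size.
Here both period and group differ, so the two effects have to be weighed against each other.
Be > Na: relative to Na, both the across-period and down-group shifts push Be's electronegativity up.
Te > Be: period and group pull opposite ways; the across-period shift dominates (2.10 vs 1.57).
O > Te: they share group 16; the group trend gives O the larger value.
For reference (Pauling): Be 1.57, O 3.44, Na 0.93, Te 2.10.
So from lowest to highest: Na < Be < Te < O.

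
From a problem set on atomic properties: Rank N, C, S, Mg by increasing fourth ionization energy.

IE_4 is the cost of taking one more electron from the +3 cation: N³⁺ still has 2 valence electrons; C³⁺ still has 1 valence electron; S³⁺ still has 3 valence electrons; Mg³⁺ is already 1 electron into the core.
Core electrons are held far more tightly than valence electrons, so Mg tops the IE_4 order.
Valence configurations: N³⁺ [He]2s², C³⁺ [He]2s¹, S³⁺ [Ne]3s²3p¹.
Tabulated IE_4 (kJ/mol): N 7475, C 6223, S 4556, Mg 10543.
Hence IE_4: S < C < N < Mg.

S, C, N, Mg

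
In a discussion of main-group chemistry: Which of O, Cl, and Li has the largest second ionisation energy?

Consider each +1 ion: O⁺ still has 5 valence electrons; Cl⁺ still has 6 valence electrons; Li⁺ is the bare [He] core.
Core electrons are held far more tightly than valence electrons, so Li tops the IE_2 order.
Valence configurations: O⁺ [He]2s²2p³, Cl⁺ [Ne]3s²3p⁴.
The numbers (kJ/mol): O 3388, Cl 2298, Li 7298.
So the second ionization energies run Cl < O < Li.

Li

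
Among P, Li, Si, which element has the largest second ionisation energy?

Li

Consider each +1 ion: P⁺ still has 4 valence electrons; Li⁺ is the bare [He] core; Si⁺ still has 3 valence electrons.
Breaking into a closed-shell core is much more expensive than removing a leftover valence electron — Li has the largest IE_2 here.
Valence configurations: P⁺ [Ne]3s²3p², Si⁺ [Ne]3s²3p¹.
Tabulated IE_2 (kJ/mol): P 1907, Li 7298, Si 1577.
Overall IE_2 order: Si < P < Li.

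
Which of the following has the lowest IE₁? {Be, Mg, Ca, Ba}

Ba

Be is in period 2, group 2; Mg is in period 3, group 2; Ca is in period 4, group 2; Ba is in period 6, group 2.
First ionization energy rises across a period (greater Z_eff holds electrons more tightly) and falls down a group (valence electrons are farther from the nucleus).
All are in group 2, so first ionization energy increases up the group.
The lowest IE₁ among these belongs to Ba.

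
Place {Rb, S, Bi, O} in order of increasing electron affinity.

O is in period 2, group 16; S is in period 3, group 16; Rb is in period 5, group 1; Bi is in period 6, group 15.
EA tends to increase across a period and decrease down a group, though the pattern is less regular than for IE or radius.
These span different periods and groups, so the two trends combine.
Bi > Rb: the two effects oppose for this pair; the across-period effect wins (91 vs 47 kJ/mol).
O > Bi: relative to Bi, both the across-period and down-group shifts push O's electron affinity up.
S > O: this pair runs against the simple trend — see the exception note.
Note the exception: S has a higher electron affinity than O, contrary to the simple trend — the compact 2p subshell of O repels the added electron more than S's larger 3p does.
For reference (kJ/mol): O 141, S 200, Rb 47, Bi 91.
So from lowest to highest: Rb < Bi < O < S.

Rb < Bi < O < S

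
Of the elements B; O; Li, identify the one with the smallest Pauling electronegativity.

Li

Atoms toward the upper right of the periodic table pull bonding electrons most strongly.
All lie in period 2, so electronegativity increases left to right.
The smallest Pauling electronegativity among these belongs to Li.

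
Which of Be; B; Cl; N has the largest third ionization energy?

Be

The third ionization energy removes an electron from the +2 ion. For each element: Be²⁺ is the bare [He] core; B²⁺ still has 1 valence electron; Cl²⁺ still has 5 valence electrons; N²⁺ still has 3 valence electrons.
Core electrons are held far more tightly than valence electrons, so Be tops the IE_3 order.
Valence configurations: B²⁺ [He]2s¹, Cl²⁺ [Ne]3s²3p³, N²⁺ [He]2s²2p¹.
Approximate IE_3 values (kJ/mol): Be 14849, B 3660, Cl 3822, N 4578.
So the third ionization energies run B < Cl < N < Be.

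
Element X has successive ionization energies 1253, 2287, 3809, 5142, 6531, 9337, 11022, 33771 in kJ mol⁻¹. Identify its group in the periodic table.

Group 17

Look for the largest jump between consecutive ionization energies: IE8/IE7 ≈ 3.1, far larger than any earlier ratio.
That jump marks the point where a core electron is being removed. So the atom has 7 valence electrons.
A main-group element with 7 valence electrons is in group 17.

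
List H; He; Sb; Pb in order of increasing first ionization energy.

Pb < Sb < H < He

H is in period 1, group 1; He is in period 1, group 18; Sb is in period 5, group 15; Pb is in period 6, group 14.
Across a period the outer electron is held more tightly (higher IE₁); down a group it sits in a higher shell, more shielded, and comes off more easily.
Neither a single period nor a single group — weigh both effects.
Sb > Pb: relative to Pb, both the across-period and down-group shifts push Sb's first ionization energy up.
H > Sb: the two effects oppose for this pair; the down-group effect wins (1312 vs 831 kJ/mol).
He > H: both are in period 1; the period trend gives He the larger value.
Tabulated first ionization energy (kJ/mol): H 1312, He 2372, Sb 831, Pb 716.
So from lowest to highest: Pb < Sb < H < He.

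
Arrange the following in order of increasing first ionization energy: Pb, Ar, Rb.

Rb, Pb, Ar

Ar is in period 3, group 18; Rb is in period 5, group 1; Pb is in period 6, group 14.
Removing the outermost electron gets harder across a period and easier down a group.
Neither a single period nor a single group — weigh both effects.
Pb > Rb: the two effects oppose for this pair; the across-period effect wins (716 vs 403 kJ/mol).
Ar > Pb: both effects reinforce here, so Ar is clearly the higher of the two.
Tabulated first ionization energy (kJ/mol): Ar 1521, Rb 403, Pb 716.
So from lowest to highest: Rb < Pb < Ar.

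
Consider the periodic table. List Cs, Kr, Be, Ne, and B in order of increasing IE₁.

Cs < B < Be < Kr < Ne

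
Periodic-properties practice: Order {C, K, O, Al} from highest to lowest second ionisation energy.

O, K, C, Al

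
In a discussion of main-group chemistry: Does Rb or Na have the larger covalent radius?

Na is in period 3, group 1; Rb is in period 5, group 1.
Radius decreases left→right (rising Z_eff, same n) and increases top→bottom (higher n).
All are in group 1, so atomic radius increases down the group.
So Rb has the larger covalent radius (Rb > Na).

Rb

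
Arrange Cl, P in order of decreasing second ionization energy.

Cl > P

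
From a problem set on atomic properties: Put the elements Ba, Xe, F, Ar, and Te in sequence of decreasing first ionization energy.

F, Ar, Xe, Te, Ba

IE₁ increases left→right with effective nuclear charge and decreases top→bottom as the valence shell moves farther out.
Neither a single period nor a single group — weigh both effects.
Te > Ba: both effects reinforce here, so Te is clearly the higher of the two.
Xe > Te: Xe lies to the right of Te in period 5, so the across-period effect alone puts Xe higher.
Ar > Xe: Ar sits above Xe in group 18, so the down-group effect alone puts Ar higher.
F > Ar: period and group pull opposite ways; the down-group shift dominates (1681 vs 1521 kJ/mol).
Approximate values (kJ/mol): F 1681, Ar 1521, Te 869, Xe 1170, Ba 503.
So from highest to lowest: F > Ar > Xe > Te > Ba.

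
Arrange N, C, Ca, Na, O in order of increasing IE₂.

Ca < C < N < O < Na

The second ionization energy removes an electron from the +1 ion. For each element: N⁺ still has 4 valence electrons; C⁺ still has 3 valence electrons; Ca⁺ still has 1 valence electron; Na⁺ is the bare [Ne] core; O⁺ still has 5 valence electrons.
Core electrons are held far more tightly than valence electrons, so Na tops the IE_2 order.
Valence configurations: N⁺ [He]2s²2p², C⁺ [He]2s²2p¹, Ca⁺ [Ar]4s¹, O⁺ [He]2s²2p³.
Approximate IE_2 values (kJ/mol): N 2856, C 2353, Ca 1145, Na 4562, O 3388.
Overall IE_2 order: Ca < C < N < O < Na.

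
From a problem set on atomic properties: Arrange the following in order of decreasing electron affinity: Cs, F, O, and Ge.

O is in period 2, group 16; F is in period 2, group 17; Ge is in period 4, group 14; Cs is in period 6, group 1.
Adding an electron releases more energy for atoms nearer the top right (short of the noble gases).
Here both period and group differ, so the two effects have to be weighed against each other.
Ge > Cs: both effects reinforce here, so Ge is clearly the higher of the two.
O > Ge: relative to Ge, both the across-period and down-group shifts push O's electron affinity up.
F > O: F lies to the right of O in period 2, so the across-period effect alone puts F higher.
For reference (kJ/mol): O 141, F 328, Ge 119, Cs 46.
So from highest to lowest: F > O > Ge > Cs.

F > O > Ge > Cs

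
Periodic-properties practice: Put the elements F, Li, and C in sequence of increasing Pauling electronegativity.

Li, C, F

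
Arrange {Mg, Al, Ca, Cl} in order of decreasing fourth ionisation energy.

Al, Mg, Ca, Cl

Consider each +3 ion: Mg³⁺ is already 1 electron into the core; Al³⁺ is the bare [Ne] core; Ca³⁺ is already 1 electron into the core; Cl³⁺ still has 4 valence electrons.
Breaking into a closed-shell core is much more expensive than removing a leftover valence electron — Ca, Mg and Al have the largest IE_4 here.
Tabulated IE_4 (kJ/mol): Mg 10543, Al 11577, Ca 6491, Cl 5159.
Overall IE_4 order: Cl < Ca < Mg < Al.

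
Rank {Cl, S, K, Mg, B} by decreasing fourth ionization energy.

B, Mg, K, Cl, S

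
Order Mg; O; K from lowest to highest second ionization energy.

Mg < K < O

The second ionization energy removes an electron from the +1 ion. For each element: Mg⁺ still has 1 valence electron; O⁺ still has 5 valence electrons; K⁺ is the bare [Ar] core.
Usually core removal costs more than valence removal, but here the competition is close: a tightly held n=2 valence electron can cost more to remove than an n=3 core electron, so the actual values have to decide it.
Valence configurations: Mg⁺ [Ne]3s¹, O⁺ [He]2s²2p³.
The numbers (kJ/mol): Mg 1451, O 3388, K 3052.
So the second ionization energies run Mg < K < O.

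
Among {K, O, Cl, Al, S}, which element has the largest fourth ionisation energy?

Al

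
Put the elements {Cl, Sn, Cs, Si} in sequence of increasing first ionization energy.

Si is in period 3, group 14; Cl is in period 3, group 17; Sn is in period 5, group 14; Cs is in period 6, group 1.
First ionization energy rises across a period (greater Z_eff holds electrons more tightly) and falls down a group (valence electrons are farther from the nucleus).
These span different periods and groups, so the two trends combine.
Sn > Cs: both effects reinforce here, so Sn is clearly the higher of the two.
Si > Sn: they share group 14; the group trend gives Si the larger value.
Cl > Si: Cl lies to the right of Si in period 3, so the across-period effect alone puts Cl higher.
For reference (kJ/mol): Si 786, Cl 1251, Sn 709, Cs 376.
So from lowest to highest: Cs < Sn < Si < Cl.

Cs < Sn < Si < Cl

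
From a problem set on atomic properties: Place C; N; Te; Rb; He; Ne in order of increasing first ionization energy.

He is in period 1, group 18; C is in period 2, group 14; N is in period 2, group 15; Ne is in period 2, group 18; Rb is in period 5, group 1; Te is in period 5, group 16.
Removing the outermost electron gets harder across a period and easier down a group.
Here both period and group differ, so the two effects have to be weighed against each other.
Te > Rb: both are in period 5; the period trend gives Te the larger value.
C > Te: period and group pull opposite ways; the down-group shift dominates (1086 vs 869 kJ/mol).
N > C: both are in period 2; the period trend gives N the larger value.
Ne > N: both are in period 2; the period trend gives Ne the larger value.
He > Ne: they share group 18; the group trend gives He the larger value.
For reference (kJ/mol): He 2372, C 1086, N 1402, Ne 2081, Rb 403, Te 869.
So from lowest to highest: Rb < Te < C < N < Ne < He.

Rb < Te < C < N < Ne < He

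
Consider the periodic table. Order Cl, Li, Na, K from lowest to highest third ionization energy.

Cl < K < Na < Li

The third ionization energy removes an electron from the +2 ion. For each element: Cl²⁺ still has 5 valence electrons; Li²⁺ is already 1 electron into the core; Na²⁺ is already 1 electron into the core; K²⁺ is already 1 electron into the core.
Pulling an electron out of a noble-gas core costs far more than removing a remaining valence electron, so K, Na and Li sit at the high end of IE_3.
The numbers (kJ/mol): Cl 3822, Li 11815, Na 6910, K 4420.
Hence IE_3: Cl < K < Na < Li.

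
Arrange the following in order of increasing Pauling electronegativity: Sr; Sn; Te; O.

Sr < Sn < Te < O

O is in period 2, group 16; Sr is in period 5, group 2; Sn is in period 5, group 14; Te is in period 5, group 16.
Smaller atoms with higher effective nuclear charge are more electronegative.
Here both period and group differ, so the two effects have to be weighed against each other.
Sn > Sr: Sn lies to the right of Sr in period 5, so the across-period effect alone puts Sn higher.
Te > Sn: both are in period 5; the period trend gives Te the larger value.
O > Te: they share group 16; the group trend gives O the larger value.
Tabulated electronegativity (Pauling): O 3.44, Sr 0.95, Sn 1.96, Te 2.10.
So from lowest to highest: Sr < Sn < Te < O.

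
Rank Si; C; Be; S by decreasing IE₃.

After 2 electrons have been removed, what remains? Si²⁺ still has 2 valence electrons; C²⁺ still has 2 valence electrons; Be²⁺ is the bare [He] core; S²⁺ still has 4 valence electrons.
Core electrons are held far more tightly than valence electrons, so Be tops the IE_3 order.
Valence configurations: Si²⁺ [Ne]3s², C²⁺ [He]2s², S²⁺ [Ne]3s²3p².
Approximate IE_3 values (kJ/mol): Si 3232, C 4620, Be 14849, S 3357.
Overall IE_3 order: Si < S < C < Be.

Be, C, S, Si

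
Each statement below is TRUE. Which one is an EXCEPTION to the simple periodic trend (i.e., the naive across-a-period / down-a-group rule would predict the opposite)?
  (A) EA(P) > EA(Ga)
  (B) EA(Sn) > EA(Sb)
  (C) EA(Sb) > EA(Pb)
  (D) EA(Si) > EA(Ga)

The general trend: electron affinity increases across a period and decreases down a group.
(A) P (period 3, group 15) vs Ga (period 4, group 13): the stated order agrees with the simple trend.
(B) Sn (period 5, group 14) vs Sb (period 5, group 15): the stated order contradicts the simple trend.
(C) Sb (period 5, group 15) vs Pb (period 6, group 14): the stated order agrees with the simple trend.
(D) Si (period 3, group 14) vs Ga (period 4, group 13): the stated order agrees with the simple trend.
The exception is (B): adding an electron to Sb's half-filled 5p³ is unfavourable, so Sn has the more exothermic EA.

(B)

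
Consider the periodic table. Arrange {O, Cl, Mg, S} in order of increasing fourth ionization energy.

S < Cl < O < Mg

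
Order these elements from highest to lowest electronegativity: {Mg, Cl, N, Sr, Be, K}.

Cl, N, Be, Mg, Sr, K

Be is in period 2, group 2; N is in period 2, group 15; Mg is in period 3, group 2; Cl is in period 3, group 17; K is in period 4, group 1; Sr is in period 5, group 2.
Electronegativity increases across a period and decreases down a group, tracking effective nuclear charge and atomic size.
Neither a single period nor a single group — weigh both effects.
Sr > K: the two effects oppose for this pair; the across-period effect wins (0.95 vs 0.82).
Mg > Sr: Mg sits above Sr in group 2, so the down-group effect alone puts Mg higher.
Be > Mg: Be sits above Mg in group 2, so the down-group effect alone puts Be higher.
N > Be: N lies to the right of Be in period 2, so the across-period effect alone puts N higher.
Cl > N: the two effects oppose for this pair; the across-period effect wins (3.16 vs 3.04).
Approximate values (Pauling): Be 1.57, N 3.04, Mg 1.31, Cl 3.16, K 0.82, Sr 0.95.
So from highest to lowest: Cl > N > Be > Mg > Sr > K.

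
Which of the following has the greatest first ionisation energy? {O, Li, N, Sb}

N

Li is in period 2, group 1; N is in period 2, group 15; O is in period 2, group 16; Sb is in period 5, group 15.
Across a period the outer electron is held more tightly (higher IE₁); down a group it sits in a higher shell, more shielded, and comes off more easily.
These span different periods and groups, so the two trends combine.
Sb > Li: the two effects oppose for this pair; the across-period effect wins (831 vs 520 kJ/mol).
O > Sb: relative to Sb, both the across-period and down-group shifts push O's first ionization energy up.
N > O: this pair runs against the simple trend — see the exception note.
Note the exception: N has a higher first ionization energy than O, contrary to the simple trend — pairing an electron in O's 2p⁴ costs repulsion energy, so O ionizes more easily than half-filled N (2p³).
Tabulated first ionization energy (kJ/mol): Li 520, N 1402, O 1314, Sb 831.
The greatest first ionisation energy among these belongs to N.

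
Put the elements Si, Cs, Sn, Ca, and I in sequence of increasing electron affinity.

Ca < Cs < Sn < Si < I

Si is in period 3, group 14; Ca is in period 4, group 2; Sn is in period 5, group 14; I is in period 5, group 17; Cs is in period 6, group 1.
Electron affinity generally becomes more exothermic across a period toward the halogens and less exothermic down a group.
Neither a single period nor a single group — weigh both effects.
Cs > Ca: this pair runs against the simple trend — see the exception note.
Sn > Cs: relative to Cs, both the across-period and down-group shifts push Sn's electron affinity up.
Si > Sn: they share group 14; the group trend gives Si the larger value.
I > Si: the two effects oppose for this pair; the across-period effect wins (295 vs 134 kJ/mol).
Note the exception: Cs has a higher electron affinity than Ca, contrary to the simple trend — adding an electron to Ca (ns²) has to open a new, higher-energy np subshell, which is unfavourable.
Approximate values (kJ/mol): Si 134, Ca 2, Sn 107, I 295, Cs 46.
So from lowest to highest: Ca < Cs < Sn < Si < I.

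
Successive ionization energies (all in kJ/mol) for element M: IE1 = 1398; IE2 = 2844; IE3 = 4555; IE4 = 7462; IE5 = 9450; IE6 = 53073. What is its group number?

Group 15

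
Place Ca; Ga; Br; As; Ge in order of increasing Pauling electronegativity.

Ca < Ga < Ge < As < Br

Atoms toward the upper right of the periodic table pull bonding electrons most strongly.
All lie in period 4, so electronegativity increases left to right.
So from lowest to highest: Ca < Ga < Ge < As < Br.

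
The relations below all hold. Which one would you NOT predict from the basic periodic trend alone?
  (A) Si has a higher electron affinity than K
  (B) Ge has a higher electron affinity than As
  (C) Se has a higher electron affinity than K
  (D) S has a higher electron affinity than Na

The general trend: electron affinity increases across a period and decreases down a group.
(A) Si (period 3, group 14) vs K (period 4, group 1): the stated order agrees with the simple trend.
(B) Ge (period 4, group 14) vs As (period 4, group 15): the stated order contradicts the simple trend.
(C) Se (period 4, group 16) vs K (period 4, group 1): the stated order agrees with the simple trend.
(D) S (period 3, group 16) vs Na (period 3, group 1): the stated order agrees with the simple trend.
The exception is (B): adding an electron to As's half-filled 4p³ is unfavourable, so Ge (4p²) has the more exothermic EA.

(B)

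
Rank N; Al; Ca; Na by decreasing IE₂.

Na > N > Al > Ca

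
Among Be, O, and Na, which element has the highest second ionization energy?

Consider each +1 ion: Be⁺ still has 1 valence electron; O⁺ still has 5 valence electrons; Na⁺ is the bare [Ne] core.
Breaking into a closed-shell core is much more expensive than removing a leftover valence electron — Na has the largest IE_2 here.
Valence configurations: Be⁺ [He]2s¹, O⁺ [He]2s²2p³.
Tabulated IE_2 (kJ/mol): Be 1757, O 3388, Na 4562.
Overall IE_2 order: Be < O < Na.

Na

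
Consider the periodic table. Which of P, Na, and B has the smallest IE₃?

After 2 electrons have been removed, what remains? P²⁺ still has 3 valence electrons; Na²⁺ is already 1 electron into the core; B²⁺ still has 1 valence electron.
Pulling an electron out of a noble-gas core costs far more than removing a remaining valence electron, so Na sits at the high end of IE_3.
Valence configurations: P²⁺ [Ne]3s²3p¹, B²⁺ [He]2s¹.
Approximate IE_3 values (kJ/mol): P 2914, Na 6910, B 3660.
Overall IE_3 order: P < B < Na.

P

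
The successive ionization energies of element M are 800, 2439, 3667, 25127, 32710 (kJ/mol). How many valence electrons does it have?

3

Look for the largest jump between consecutive ionization energies: IE4/IE3 ≈ 6.9, far larger than any earlier ratio.
That jump marks the point where a core electron is being removed. So the atom has 3 valence electrons.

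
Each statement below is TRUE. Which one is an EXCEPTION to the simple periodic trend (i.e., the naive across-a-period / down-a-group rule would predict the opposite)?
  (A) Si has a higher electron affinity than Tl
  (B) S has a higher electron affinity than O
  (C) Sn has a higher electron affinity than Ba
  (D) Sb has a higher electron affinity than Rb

The general trend: electron affinity increases across a period and decreases down a group.
(A) Si (period 3, group 14) vs Tl (period 6, group 13): the stated order agrees with the simple trend.
(B) S (period 3, group 16) vs O (period 2, group 16): the stated order contradicts the simple trend.
(C) Sn (period 5, group 14) vs Ba (period 6, group 2): the stated order agrees with the simple trend.
(D) Sb (period 5, group 15) vs Rb (period 5, group 1): the stated order agrees with the simple trend.
The exception is (B): the compact 2p subshell of O repels the added electron more than S's larger 3p does.

(B)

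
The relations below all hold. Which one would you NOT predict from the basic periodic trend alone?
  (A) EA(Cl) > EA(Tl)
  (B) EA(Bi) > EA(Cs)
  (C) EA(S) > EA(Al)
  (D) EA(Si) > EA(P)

(D)

The general trend: electron affinity increases across a period and decreases down a group.
(A) Cl (period 3, group 17) vs Tl (period 6, group 13): the stated order agrees with the simple trend.
(B) Bi (period 6, group 15) vs Cs (period 6, group 1): the stated order agrees with the simple trend.
(C) S (period 3, group 16) vs Al (period 3, group 13): the stated order agrees with the simple trend.
(D) Si (period 3, group 14) vs P (period 3, group 15): the stated order contradicts the simple trend.
The exception is (D): adding an electron to P's half-filled 3p³ is unfavourable, so Si (3p²) has the more exothermic EA.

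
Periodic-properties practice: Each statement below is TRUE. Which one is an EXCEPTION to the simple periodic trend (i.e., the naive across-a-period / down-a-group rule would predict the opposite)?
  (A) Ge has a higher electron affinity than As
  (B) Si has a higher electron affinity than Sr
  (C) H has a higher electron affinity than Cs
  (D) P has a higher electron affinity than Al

The general trend: electron affinity increases across a period and decreases down a group.
(A) Ge (period 4, group 14) vs As (period 4, group 15): the stated order contradicts the simple trend.
(B) Si (period 3, group 14) vs Sr (period 5, group 2): the stated order agrees with the simple trend.
(C) H (period 1, group 1) vs Cs (period 6, group 1): the stated order agrees with the simple trend.
(D) P (period 3, group 15) vs Al (period 3, group 13): the stated order agrees with the simple trend.
The exception is (A): adding an electron to As's half-filled 4p³ is unfavourable, so Ge (4p²) has the more exothermic EA.

(A)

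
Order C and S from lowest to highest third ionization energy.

After 2 electrons have been removed, what remains? C²⁺ still has 2 valence electrons; S²⁺ still has 4 valence electrons.
All are still removing valence electrons, so compare the +2 ions as you would atoms: IE_3 generally rises across a period (higher Z_eff) and falls down a group (larger shell), subject to the usual subshell exceptions.
Valence configurations: C²⁺ [He]2s², S²⁺ [Ne]3s²3p².
The numbers (kJ/mol): C 4620, S 3357.
So the third ionization energies run S < C.

S, C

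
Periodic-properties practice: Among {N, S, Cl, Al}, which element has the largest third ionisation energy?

The third ionization energy removes an electron from the +2 ion. For each element: N²⁺ still has 3 valence electrons; S²⁺ still has 4 valence electrons; Cl²⁺ still has 5 valence electrons; Al²⁺ still has 1 valence electron.
All are still removing valence electrons, so compare the +2 ions as you would atoms: IE_3 generally rises across a period (higher Z_eff) and falls down a group (larger shell), subject to the usual subshell exceptions.
Valence configurations: N²⁺ [He]2s²2p¹, S²⁺ [Ne]3s²3p², Cl²⁺ [Ne]3s²3p³, Al²⁺ [Ne]3s¹.
Tabulated IE_3 (kJ/mol): N 4578, S 3357, Cl 3822, Al 2745.
Overall IE_3 order: Al < S < Cl < N.

N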